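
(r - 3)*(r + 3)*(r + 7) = r^3 + 7*r^2 - 9*r - 63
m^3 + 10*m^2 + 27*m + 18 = (m + 1)*(m + 3)*(m + 6)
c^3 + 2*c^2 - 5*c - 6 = (c - 2)*(c + 1)*(c + 3)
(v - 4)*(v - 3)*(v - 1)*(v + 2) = v^4 - 6*v^3 + 3*v^2 + 26*v - 24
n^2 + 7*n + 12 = (n + 3)*(n + 4)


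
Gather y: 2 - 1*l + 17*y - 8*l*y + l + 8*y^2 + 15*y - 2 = 8*y^2 + y*(32 - 8*l)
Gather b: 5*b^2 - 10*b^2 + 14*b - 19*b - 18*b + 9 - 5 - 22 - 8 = -5*b^2 - 23*b - 26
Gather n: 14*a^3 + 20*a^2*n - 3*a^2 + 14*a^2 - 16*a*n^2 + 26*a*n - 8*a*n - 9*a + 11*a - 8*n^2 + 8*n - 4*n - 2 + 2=14*a^3 + 11*a^2 + 2*a + n^2*(-16*a - 8) + n*(20*a^2 + 18*a + 4)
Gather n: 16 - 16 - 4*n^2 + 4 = 4 - 4*n^2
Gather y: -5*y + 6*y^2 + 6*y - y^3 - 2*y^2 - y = -y^3 + 4*y^2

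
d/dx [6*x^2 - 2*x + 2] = 12*x - 2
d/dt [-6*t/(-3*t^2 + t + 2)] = 6*(3*t^2 - t*(6*t - 1) - t - 2)/(-3*t^2 + t + 2)^2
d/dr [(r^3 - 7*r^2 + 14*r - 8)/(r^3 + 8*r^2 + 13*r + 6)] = (15*r^3 - 17*r^2 - 144*r + 188)/(r^5 + 15*r^4 + 75*r^3 + 145*r^2 + 120*r + 36)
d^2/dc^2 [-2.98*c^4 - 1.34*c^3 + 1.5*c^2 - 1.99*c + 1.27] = -35.76*c^2 - 8.04*c + 3.0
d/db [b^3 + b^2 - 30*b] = 3*b^2 + 2*b - 30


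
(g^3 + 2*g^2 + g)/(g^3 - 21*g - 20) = g*(g + 1)/(g^2 - g - 20)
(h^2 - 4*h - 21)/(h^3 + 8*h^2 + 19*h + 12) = (h - 7)/(h^2 + 5*h + 4)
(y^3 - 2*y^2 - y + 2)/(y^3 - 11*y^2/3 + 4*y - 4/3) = 3*(y + 1)/(3*y - 2)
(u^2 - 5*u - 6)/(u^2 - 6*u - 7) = (u - 6)/(u - 7)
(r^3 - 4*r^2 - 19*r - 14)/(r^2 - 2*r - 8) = (r^2 - 6*r - 7)/(r - 4)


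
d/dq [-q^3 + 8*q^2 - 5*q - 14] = -3*q^2 + 16*q - 5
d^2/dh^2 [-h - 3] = 0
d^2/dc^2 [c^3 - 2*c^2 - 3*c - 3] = 6*c - 4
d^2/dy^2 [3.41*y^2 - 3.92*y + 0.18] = 6.82000000000000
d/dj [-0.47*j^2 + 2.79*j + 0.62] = 2.79 - 0.94*j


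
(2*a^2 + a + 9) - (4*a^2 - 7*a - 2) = -2*a^2 + 8*a + 11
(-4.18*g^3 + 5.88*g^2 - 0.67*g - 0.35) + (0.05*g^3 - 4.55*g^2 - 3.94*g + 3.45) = -4.13*g^3 + 1.33*g^2 - 4.61*g + 3.1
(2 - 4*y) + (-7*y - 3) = -11*y - 1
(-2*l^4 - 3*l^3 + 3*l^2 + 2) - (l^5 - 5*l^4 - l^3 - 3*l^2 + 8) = -l^5 + 3*l^4 - 2*l^3 + 6*l^2 - 6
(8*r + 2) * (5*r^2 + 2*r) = 40*r^3 + 26*r^2 + 4*r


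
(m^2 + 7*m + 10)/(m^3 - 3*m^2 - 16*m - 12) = (m + 5)/(m^2 - 5*m - 6)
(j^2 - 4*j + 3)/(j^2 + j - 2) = (j - 3)/(j + 2)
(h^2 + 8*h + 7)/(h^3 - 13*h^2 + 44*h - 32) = (h^2 + 8*h + 7)/(h^3 - 13*h^2 + 44*h - 32)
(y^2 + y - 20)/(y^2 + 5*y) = (y - 4)/y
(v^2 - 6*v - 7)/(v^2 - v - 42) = (v + 1)/(v + 6)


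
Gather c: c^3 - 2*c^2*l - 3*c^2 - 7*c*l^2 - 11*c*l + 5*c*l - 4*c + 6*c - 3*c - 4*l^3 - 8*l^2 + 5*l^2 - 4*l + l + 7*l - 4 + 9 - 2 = c^3 + c^2*(-2*l - 3) + c*(-7*l^2 - 6*l - 1) - 4*l^3 - 3*l^2 + 4*l + 3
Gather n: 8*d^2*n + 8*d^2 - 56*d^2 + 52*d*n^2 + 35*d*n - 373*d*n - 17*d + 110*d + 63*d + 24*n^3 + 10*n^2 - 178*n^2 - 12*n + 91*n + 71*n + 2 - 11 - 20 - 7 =-48*d^2 + 156*d + 24*n^3 + n^2*(52*d - 168) + n*(8*d^2 - 338*d + 150) - 36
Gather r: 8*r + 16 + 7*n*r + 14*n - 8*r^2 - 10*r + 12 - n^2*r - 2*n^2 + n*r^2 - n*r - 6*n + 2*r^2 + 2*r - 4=-2*n^2 + 8*n + r^2*(n - 6) + r*(-n^2 + 6*n) + 24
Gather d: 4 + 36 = 40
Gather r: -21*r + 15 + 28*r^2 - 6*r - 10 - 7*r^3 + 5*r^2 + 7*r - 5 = -7*r^3 + 33*r^2 - 20*r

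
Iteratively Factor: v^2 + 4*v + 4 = (v + 2)*(v + 2)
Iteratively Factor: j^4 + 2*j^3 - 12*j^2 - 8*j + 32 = (j + 4)*(j^3 - 2*j^2 - 4*j + 8) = (j + 2)*(j + 4)*(j^2 - 4*j + 4) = (j - 2)*(j + 2)*(j + 4)*(j - 2)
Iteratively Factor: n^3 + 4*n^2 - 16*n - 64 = (n + 4)*(n^2 - 16) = (n - 4)*(n + 4)*(n + 4)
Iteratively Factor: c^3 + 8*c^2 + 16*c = (c)*(c^2 + 8*c + 16) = c*(c + 4)*(c + 4)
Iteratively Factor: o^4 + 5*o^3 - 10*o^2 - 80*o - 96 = (o + 3)*(o^3 + 2*o^2 - 16*o - 32) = (o - 4)*(o + 3)*(o^2 + 6*o + 8) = (o - 4)*(o + 3)*(o + 4)*(o + 2)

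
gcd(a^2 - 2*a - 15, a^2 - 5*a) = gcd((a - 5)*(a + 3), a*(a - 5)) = a - 5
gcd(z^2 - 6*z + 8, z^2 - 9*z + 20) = z - 4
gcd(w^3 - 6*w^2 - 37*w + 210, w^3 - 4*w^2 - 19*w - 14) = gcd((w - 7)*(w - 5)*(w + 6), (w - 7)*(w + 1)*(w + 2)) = w - 7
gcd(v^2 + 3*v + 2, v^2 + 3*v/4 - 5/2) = v + 2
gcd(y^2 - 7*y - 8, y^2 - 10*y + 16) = y - 8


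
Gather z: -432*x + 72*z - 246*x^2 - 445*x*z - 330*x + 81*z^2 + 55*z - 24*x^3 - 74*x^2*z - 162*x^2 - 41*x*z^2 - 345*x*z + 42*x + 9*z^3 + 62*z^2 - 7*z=-24*x^3 - 408*x^2 - 720*x + 9*z^3 + z^2*(143 - 41*x) + z*(-74*x^2 - 790*x + 120)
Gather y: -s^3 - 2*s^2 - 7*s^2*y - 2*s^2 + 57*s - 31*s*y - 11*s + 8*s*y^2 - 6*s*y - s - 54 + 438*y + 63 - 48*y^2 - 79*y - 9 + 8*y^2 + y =-s^3 - 4*s^2 + 45*s + y^2*(8*s - 40) + y*(-7*s^2 - 37*s + 360)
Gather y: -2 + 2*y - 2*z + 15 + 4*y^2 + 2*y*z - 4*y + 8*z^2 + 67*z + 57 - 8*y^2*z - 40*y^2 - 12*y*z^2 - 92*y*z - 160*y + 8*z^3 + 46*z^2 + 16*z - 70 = y^2*(-8*z - 36) + y*(-12*z^2 - 90*z - 162) + 8*z^3 + 54*z^2 + 81*z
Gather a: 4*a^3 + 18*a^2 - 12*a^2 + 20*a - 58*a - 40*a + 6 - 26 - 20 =4*a^3 + 6*a^2 - 78*a - 40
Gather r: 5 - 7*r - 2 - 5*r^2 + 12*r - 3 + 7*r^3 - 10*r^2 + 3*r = 7*r^3 - 15*r^2 + 8*r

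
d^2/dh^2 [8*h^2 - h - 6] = 16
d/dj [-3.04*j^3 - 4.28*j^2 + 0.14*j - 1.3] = -9.12*j^2 - 8.56*j + 0.14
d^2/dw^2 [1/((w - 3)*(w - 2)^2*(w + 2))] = 2*(10*w^4 - 35*w^3 - 12*w^2 + 52*w + 112)/(w^10 - 11*w^9 + 33*w^8 + 51*w^7 - 438*w^6 + 444*w^5 + 1448*w^4 - 3184*w^3 - 288*w^2 + 5184*w - 3456)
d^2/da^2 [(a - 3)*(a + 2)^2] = 6*a + 2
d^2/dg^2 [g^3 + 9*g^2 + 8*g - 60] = 6*g + 18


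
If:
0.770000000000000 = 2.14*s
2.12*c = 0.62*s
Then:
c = 0.11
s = 0.36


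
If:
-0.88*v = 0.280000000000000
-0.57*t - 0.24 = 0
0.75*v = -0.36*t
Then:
No Solution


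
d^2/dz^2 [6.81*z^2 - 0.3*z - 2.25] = 13.6200000000000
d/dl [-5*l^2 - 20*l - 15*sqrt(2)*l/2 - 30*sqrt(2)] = -10*l - 20 - 15*sqrt(2)/2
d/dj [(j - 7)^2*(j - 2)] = (j - 7)*(3*j - 11)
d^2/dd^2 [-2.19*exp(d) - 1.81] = -2.19*exp(d)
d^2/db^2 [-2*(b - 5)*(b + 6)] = -4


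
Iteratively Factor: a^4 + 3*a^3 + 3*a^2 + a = (a + 1)*(a^3 + 2*a^2 + a) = a*(a + 1)*(a^2 + 2*a + 1) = a*(a + 1)^2*(a + 1)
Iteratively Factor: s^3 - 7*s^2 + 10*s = (s - 5)*(s^2 - 2*s) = s*(s - 5)*(s - 2)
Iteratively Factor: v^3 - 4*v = (v + 2)*(v^2 - 2*v) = (v - 2)*(v + 2)*(v)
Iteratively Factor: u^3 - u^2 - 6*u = (u - 3)*(u^2 + 2*u) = u*(u - 3)*(u + 2)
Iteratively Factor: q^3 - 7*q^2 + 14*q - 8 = (q - 1)*(q^2 - 6*q + 8) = (q - 2)*(q - 1)*(q - 4)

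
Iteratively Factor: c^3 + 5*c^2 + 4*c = (c)*(c^2 + 5*c + 4) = c*(c + 4)*(c + 1)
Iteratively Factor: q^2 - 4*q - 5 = (q - 5)*(q + 1)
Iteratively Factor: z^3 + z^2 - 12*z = (z)*(z^2 + z - 12) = z*(z + 4)*(z - 3)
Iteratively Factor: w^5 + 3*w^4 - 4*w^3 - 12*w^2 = (w + 2)*(w^4 + w^3 - 6*w^2) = w*(w + 2)*(w^3 + w^2 - 6*w) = w*(w + 2)*(w + 3)*(w^2 - 2*w) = w^2*(w + 2)*(w + 3)*(w - 2)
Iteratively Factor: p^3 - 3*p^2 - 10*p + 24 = (p - 2)*(p^2 - p - 12) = (p - 2)*(p + 3)*(p - 4)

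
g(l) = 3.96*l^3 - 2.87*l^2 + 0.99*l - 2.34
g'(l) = 11.88*l^2 - 5.74*l + 0.99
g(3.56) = 143.48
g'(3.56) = 131.12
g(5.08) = 447.77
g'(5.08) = 278.41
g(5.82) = 686.87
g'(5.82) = 369.99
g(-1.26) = -16.07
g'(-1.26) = 27.08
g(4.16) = 237.20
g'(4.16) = 182.70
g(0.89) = -0.94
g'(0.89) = 5.29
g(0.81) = -1.32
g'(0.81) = 4.14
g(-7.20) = -1636.31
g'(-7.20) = 658.18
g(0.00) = -2.34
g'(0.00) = 0.99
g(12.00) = 6439.14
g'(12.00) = 1642.83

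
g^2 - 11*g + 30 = (g - 6)*(g - 5)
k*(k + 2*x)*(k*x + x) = k^3*x + 2*k^2*x^2 + k^2*x + 2*k*x^2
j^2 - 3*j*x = j*(j - 3*x)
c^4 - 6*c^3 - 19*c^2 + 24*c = c*(c - 8)*(c - 1)*(c + 3)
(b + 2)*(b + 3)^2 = b^3 + 8*b^2 + 21*b + 18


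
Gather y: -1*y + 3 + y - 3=0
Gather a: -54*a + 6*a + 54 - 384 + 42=-48*a - 288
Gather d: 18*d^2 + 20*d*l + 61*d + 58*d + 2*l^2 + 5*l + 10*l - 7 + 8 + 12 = 18*d^2 + d*(20*l + 119) + 2*l^2 + 15*l + 13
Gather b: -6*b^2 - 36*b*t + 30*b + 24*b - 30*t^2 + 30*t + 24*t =-6*b^2 + b*(54 - 36*t) - 30*t^2 + 54*t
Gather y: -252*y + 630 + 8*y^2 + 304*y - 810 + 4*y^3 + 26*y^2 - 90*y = 4*y^3 + 34*y^2 - 38*y - 180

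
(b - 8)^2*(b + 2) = b^3 - 14*b^2 + 32*b + 128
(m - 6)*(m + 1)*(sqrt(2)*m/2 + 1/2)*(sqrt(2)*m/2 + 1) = m^4/2 - 5*m^3/2 + 3*sqrt(2)*m^3/4 - 15*sqrt(2)*m^2/4 - 5*m^2/2 - 9*sqrt(2)*m/2 - 5*m/2 - 3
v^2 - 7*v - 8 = (v - 8)*(v + 1)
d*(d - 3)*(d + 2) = d^3 - d^2 - 6*d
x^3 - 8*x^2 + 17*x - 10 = (x - 5)*(x - 2)*(x - 1)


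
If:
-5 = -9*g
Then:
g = 5/9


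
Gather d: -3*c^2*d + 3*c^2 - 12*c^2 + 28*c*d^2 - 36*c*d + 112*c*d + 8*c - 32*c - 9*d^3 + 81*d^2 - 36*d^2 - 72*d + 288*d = -9*c^2 - 24*c - 9*d^3 + d^2*(28*c + 45) + d*(-3*c^2 + 76*c + 216)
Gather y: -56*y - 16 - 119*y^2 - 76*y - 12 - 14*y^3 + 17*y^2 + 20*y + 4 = -14*y^3 - 102*y^2 - 112*y - 24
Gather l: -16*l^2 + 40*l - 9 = -16*l^2 + 40*l - 9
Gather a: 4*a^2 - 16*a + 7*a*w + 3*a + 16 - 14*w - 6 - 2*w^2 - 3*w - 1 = 4*a^2 + a*(7*w - 13) - 2*w^2 - 17*w + 9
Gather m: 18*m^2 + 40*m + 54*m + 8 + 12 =18*m^2 + 94*m + 20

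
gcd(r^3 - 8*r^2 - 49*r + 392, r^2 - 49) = r^2 - 49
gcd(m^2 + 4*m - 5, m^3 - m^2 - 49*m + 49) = m - 1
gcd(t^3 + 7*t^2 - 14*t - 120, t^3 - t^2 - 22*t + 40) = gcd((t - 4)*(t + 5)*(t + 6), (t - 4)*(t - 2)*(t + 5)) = t^2 + t - 20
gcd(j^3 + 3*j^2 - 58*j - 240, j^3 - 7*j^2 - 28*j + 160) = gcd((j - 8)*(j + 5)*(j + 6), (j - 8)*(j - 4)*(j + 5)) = j^2 - 3*j - 40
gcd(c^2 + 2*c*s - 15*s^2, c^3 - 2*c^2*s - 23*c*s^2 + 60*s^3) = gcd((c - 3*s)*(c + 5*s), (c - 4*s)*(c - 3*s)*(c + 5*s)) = -c^2 - 2*c*s + 15*s^2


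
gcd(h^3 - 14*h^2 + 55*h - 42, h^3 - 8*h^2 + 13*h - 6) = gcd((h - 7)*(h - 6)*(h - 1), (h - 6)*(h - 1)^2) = h^2 - 7*h + 6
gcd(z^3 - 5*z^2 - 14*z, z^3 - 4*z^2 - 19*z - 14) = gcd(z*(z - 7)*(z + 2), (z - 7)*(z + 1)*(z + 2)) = z^2 - 5*z - 14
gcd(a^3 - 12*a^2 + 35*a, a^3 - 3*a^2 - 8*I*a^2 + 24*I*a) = a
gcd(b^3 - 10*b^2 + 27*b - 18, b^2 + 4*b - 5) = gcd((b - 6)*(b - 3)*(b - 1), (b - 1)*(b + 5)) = b - 1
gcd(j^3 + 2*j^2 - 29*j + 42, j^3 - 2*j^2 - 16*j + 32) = j - 2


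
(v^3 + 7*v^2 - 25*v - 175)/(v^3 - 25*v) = (v + 7)/v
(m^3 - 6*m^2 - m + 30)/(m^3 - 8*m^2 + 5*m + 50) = (m - 3)/(m - 5)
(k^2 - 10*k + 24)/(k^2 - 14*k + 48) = (k - 4)/(k - 8)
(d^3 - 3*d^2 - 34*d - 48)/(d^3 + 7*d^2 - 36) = (d^2 - 6*d - 16)/(d^2 + 4*d - 12)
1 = 1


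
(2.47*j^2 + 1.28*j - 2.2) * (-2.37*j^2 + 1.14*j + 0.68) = -5.8539*j^4 - 0.2178*j^3 + 8.3528*j^2 - 1.6376*j - 1.496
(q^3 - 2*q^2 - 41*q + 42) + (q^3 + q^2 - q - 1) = 2*q^3 - q^2 - 42*q + 41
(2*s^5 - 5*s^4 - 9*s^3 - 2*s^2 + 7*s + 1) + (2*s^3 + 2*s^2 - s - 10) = 2*s^5 - 5*s^4 - 7*s^3 + 6*s - 9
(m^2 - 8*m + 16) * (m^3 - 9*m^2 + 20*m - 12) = m^5 - 17*m^4 + 108*m^3 - 316*m^2 + 416*m - 192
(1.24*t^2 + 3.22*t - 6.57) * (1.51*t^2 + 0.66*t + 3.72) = 1.8724*t^4 + 5.6806*t^3 - 3.1827*t^2 + 7.6422*t - 24.4404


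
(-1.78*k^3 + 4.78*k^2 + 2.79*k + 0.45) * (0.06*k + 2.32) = -0.1068*k^4 - 3.8428*k^3 + 11.257*k^2 + 6.4998*k + 1.044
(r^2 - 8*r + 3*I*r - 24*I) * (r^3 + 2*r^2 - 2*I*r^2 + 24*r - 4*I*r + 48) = r^5 - 6*r^4 + I*r^4 + 14*r^3 - 6*I*r^3 - 180*r^2 + 56*I*r^2 - 480*r - 432*I*r - 1152*I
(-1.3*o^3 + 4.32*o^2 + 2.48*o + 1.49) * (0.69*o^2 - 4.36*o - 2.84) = -0.897*o^5 + 8.6488*o^4 - 13.432*o^3 - 22.0535*o^2 - 13.5396*o - 4.2316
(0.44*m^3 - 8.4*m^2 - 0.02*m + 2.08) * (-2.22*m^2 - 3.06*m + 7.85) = -0.9768*m^5 + 17.3016*m^4 + 29.2024*m^3 - 70.4964*m^2 - 6.5218*m + 16.328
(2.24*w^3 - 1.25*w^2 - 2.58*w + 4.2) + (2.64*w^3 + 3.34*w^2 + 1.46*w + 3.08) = 4.88*w^3 + 2.09*w^2 - 1.12*w + 7.28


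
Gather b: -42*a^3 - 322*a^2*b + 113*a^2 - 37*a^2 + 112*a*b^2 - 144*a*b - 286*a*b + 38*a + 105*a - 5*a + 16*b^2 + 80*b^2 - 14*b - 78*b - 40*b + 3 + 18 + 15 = -42*a^3 + 76*a^2 + 138*a + b^2*(112*a + 96) + b*(-322*a^2 - 430*a - 132) + 36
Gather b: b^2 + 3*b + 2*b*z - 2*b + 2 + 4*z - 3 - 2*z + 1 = b^2 + b*(2*z + 1) + 2*z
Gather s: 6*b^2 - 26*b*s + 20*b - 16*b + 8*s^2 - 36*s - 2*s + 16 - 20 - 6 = 6*b^2 + 4*b + 8*s^2 + s*(-26*b - 38) - 10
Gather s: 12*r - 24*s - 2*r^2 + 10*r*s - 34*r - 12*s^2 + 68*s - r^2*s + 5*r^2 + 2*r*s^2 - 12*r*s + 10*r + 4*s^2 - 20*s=3*r^2 - 12*r + s^2*(2*r - 8) + s*(-r^2 - 2*r + 24)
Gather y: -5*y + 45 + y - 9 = 36 - 4*y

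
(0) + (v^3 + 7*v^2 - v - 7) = v^3 + 7*v^2 - v - 7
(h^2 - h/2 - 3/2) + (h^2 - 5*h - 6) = 2*h^2 - 11*h/2 - 15/2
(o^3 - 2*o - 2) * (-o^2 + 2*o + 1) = -o^5 + 2*o^4 + 3*o^3 - 2*o^2 - 6*o - 2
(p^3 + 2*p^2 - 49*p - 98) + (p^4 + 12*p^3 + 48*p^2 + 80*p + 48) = p^4 + 13*p^3 + 50*p^2 + 31*p - 50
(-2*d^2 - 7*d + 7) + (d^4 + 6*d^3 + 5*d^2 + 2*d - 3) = d^4 + 6*d^3 + 3*d^2 - 5*d + 4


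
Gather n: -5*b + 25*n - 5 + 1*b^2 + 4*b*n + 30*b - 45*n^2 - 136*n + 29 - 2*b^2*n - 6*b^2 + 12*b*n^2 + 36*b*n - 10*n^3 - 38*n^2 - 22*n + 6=-5*b^2 + 25*b - 10*n^3 + n^2*(12*b - 83) + n*(-2*b^2 + 40*b - 133) + 30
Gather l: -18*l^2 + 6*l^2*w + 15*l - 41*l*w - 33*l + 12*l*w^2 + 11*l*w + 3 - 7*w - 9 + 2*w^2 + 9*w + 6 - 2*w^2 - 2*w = l^2*(6*w - 18) + l*(12*w^2 - 30*w - 18)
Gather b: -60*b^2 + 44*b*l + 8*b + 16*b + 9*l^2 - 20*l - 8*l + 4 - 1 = -60*b^2 + b*(44*l + 24) + 9*l^2 - 28*l + 3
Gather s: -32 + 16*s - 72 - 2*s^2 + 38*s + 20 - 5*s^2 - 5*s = -7*s^2 + 49*s - 84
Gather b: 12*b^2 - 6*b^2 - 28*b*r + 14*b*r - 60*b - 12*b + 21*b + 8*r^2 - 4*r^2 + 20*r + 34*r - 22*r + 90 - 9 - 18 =6*b^2 + b*(-14*r - 51) + 4*r^2 + 32*r + 63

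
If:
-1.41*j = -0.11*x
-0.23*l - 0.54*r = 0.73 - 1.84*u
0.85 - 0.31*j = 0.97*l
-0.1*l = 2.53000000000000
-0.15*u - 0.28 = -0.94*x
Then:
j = 81.91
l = -25.30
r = 22421.49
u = 6577.46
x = 1049.89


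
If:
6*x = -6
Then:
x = -1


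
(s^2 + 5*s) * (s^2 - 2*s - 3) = s^4 + 3*s^3 - 13*s^2 - 15*s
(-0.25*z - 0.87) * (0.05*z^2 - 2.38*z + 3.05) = -0.0125*z^3 + 0.5515*z^2 + 1.3081*z - 2.6535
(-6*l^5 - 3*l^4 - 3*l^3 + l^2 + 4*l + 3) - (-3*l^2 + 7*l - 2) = -6*l^5 - 3*l^4 - 3*l^3 + 4*l^2 - 3*l + 5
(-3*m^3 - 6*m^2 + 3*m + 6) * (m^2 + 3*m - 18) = -3*m^5 - 15*m^4 + 39*m^3 + 123*m^2 - 36*m - 108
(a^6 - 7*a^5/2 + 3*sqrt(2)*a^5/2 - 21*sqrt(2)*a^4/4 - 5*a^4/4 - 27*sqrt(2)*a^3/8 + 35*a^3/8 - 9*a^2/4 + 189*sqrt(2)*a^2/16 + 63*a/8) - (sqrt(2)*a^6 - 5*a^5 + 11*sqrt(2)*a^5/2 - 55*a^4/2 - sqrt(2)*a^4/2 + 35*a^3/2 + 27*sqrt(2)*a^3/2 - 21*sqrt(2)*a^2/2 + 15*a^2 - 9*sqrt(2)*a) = -sqrt(2)*a^6 + a^6 - 4*sqrt(2)*a^5 + 3*a^5/2 - 19*sqrt(2)*a^4/4 + 105*a^4/4 - 135*sqrt(2)*a^3/8 - 105*a^3/8 - 69*a^2/4 + 357*sqrt(2)*a^2/16 + 63*a/8 + 9*sqrt(2)*a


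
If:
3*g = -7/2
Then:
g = -7/6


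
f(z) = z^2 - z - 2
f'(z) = 2*z - 1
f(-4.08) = 18.73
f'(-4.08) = -9.16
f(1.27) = -1.66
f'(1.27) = 1.54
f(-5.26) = 30.93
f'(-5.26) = -11.52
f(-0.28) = -1.64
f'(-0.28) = -1.56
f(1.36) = -1.51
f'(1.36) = 1.72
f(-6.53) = 47.17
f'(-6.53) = -14.06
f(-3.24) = 11.74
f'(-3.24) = -7.48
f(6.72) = 36.44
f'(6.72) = 12.44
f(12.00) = 130.00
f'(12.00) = 23.00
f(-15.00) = 238.00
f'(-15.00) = -31.00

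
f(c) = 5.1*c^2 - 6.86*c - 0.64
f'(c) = 10.2*c - 6.86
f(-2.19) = 38.84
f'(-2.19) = -29.20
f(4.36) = 66.40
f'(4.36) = 37.61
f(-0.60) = 5.31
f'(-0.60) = -12.98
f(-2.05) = 34.86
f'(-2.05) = -27.77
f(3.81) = 47.26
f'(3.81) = 32.00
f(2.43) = 12.81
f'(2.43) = 17.93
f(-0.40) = 2.92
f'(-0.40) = -10.94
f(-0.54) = 4.55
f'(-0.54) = -12.37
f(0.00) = -0.64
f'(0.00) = -6.86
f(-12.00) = 816.08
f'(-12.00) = -129.26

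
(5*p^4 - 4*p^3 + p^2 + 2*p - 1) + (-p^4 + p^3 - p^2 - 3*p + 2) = 4*p^4 - 3*p^3 - p + 1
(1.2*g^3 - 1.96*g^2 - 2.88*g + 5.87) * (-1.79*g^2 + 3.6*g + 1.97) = -2.148*g^5 + 7.8284*g^4 + 0.4632*g^3 - 24.7365*g^2 + 15.4584*g + 11.5639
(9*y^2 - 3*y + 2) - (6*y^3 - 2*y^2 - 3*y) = -6*y^3 + 11*y^2 + 2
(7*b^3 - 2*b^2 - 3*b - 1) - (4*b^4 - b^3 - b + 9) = -4*b^4 + 8*b^3 - 2*b^2 - 2*b - 10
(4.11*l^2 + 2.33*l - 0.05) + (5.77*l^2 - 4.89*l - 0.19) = 9.88*l^2 - 2.56*l - 0.24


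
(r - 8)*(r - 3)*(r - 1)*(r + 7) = r^4 - 5*r^3 - 49*r^2 + 221*r - 168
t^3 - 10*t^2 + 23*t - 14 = (t - 7)*(t - 2)*(t - 1)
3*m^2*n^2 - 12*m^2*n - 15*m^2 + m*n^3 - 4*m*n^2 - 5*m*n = (3*m + n)*(n - 5)*(m*n + m)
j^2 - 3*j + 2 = (j - 2)*(j - 1)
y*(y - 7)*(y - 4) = y^3 - 11*y^2 + 28*y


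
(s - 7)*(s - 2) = s^2 - 9*s + 14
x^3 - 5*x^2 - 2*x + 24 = (x - 4)*(x - 3)*(x + 2)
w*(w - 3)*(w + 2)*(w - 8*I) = w^4 - w^3 - 8*I*w^3 - 6*w^2 + 8*I*w^2 + 48*I*w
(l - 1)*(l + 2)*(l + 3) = l^3 + 4*l^2 + l - 6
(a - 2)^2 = a^2 - 4*a + 4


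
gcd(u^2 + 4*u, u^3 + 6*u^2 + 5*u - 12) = u + 4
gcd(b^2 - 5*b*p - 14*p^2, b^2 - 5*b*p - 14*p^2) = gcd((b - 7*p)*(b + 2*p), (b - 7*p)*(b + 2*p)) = -b^2 + 5*b*p + 14*p^2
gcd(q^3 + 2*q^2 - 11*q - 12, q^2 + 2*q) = 1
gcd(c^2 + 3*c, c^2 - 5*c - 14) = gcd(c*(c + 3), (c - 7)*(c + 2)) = 1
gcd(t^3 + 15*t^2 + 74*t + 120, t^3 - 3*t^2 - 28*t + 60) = t + 5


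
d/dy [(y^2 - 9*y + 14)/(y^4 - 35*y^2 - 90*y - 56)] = (-2*y^3 - y^2 + 28*y + 36)/(y^6 + 14*y^5 + 77*y^4 + 212*y^3 + 308*y^2 + 224*y + 64)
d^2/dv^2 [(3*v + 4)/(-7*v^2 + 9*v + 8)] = 2*((3*v + 4)*(14*v - 9)^2 + (63*v + 1)*(-7*v^2 + 9*v + 8))/(-7*v^2 + 9*v + 8)^3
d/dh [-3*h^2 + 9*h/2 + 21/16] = 9/2 - 6*h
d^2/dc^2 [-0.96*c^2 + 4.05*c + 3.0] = -1.92000000000000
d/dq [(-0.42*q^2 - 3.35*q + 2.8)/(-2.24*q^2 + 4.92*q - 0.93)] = (-9.5704*q^2 + 13.3252*q - 10.6605)/(5.0176*q^4 - 22.0416*q^3 + 28.3728*q^2 - 9.1512*q + 0.8649)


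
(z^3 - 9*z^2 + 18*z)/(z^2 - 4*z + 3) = z*(z - 6)/(z - 1)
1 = 1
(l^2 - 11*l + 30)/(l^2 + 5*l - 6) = (l^2 - 11*l + 30)/(l^2 + 5*l - 6)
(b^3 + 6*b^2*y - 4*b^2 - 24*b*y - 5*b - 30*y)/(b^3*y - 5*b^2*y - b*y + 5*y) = (b + 6*y)/(y*(b - 1))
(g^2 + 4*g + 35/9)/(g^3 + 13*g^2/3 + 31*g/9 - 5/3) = (3*g + 7)/(3*g^2 + 8*g - 3)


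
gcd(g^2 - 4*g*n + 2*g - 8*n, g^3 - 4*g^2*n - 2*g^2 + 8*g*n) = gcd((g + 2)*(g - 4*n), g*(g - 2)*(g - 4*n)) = g - 4*n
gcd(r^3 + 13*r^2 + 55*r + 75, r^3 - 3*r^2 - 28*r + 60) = r + 5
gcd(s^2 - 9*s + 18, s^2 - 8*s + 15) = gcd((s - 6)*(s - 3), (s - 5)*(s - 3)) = s - 3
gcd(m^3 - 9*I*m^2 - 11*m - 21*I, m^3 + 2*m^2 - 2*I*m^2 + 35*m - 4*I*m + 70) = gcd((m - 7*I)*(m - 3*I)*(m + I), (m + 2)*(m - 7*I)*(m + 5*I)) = m - 7*I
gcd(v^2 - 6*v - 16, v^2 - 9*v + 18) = 1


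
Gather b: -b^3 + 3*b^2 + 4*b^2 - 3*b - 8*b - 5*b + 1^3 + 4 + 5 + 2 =-b^3 + 7*b^2 - 16*b + 12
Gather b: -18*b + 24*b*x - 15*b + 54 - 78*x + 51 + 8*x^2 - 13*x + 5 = b*(24*x - 33) + 8*x^2 - 91*x + 110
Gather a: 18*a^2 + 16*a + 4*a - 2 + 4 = 18*a^2 + 20*a + 2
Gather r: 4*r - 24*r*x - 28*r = r*(-24*x - 24)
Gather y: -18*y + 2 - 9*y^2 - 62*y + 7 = -9*y^2 - 80*y + 9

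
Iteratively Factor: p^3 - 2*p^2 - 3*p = (p - 3)*(p^2 + p) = p*(p - 3)*(p + 1)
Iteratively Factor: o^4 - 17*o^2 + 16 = (o - 1)*(o^3 + o^2 - 16*o - 16) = (o - 4)*(o - 1)*(o^2 + 5*o + 4) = (o - 4)*(o - 1)*(o + 4)*(o + 1)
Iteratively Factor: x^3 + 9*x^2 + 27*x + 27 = (x + 3)*(x^2 + 6*x + 9) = (x + 3)^2*(x + 3)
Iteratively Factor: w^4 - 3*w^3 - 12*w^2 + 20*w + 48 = (w + 2)*(w^3 - 5*w^2 - 2*w + 24) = (w - 3)*(w + 2)*(w^2 - 2*w - 8) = (w - 3)*(w + 2)^2*(w - 4)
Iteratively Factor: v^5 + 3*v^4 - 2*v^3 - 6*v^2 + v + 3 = (v + 1)*(v^4 + 2*v^3 - 4*v^2 - 2*v + 3) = (v + 1)^2*(v^3 + v^2 - 5*v + 3) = (v + 1)^2*(v + 3)*(v^2 - 2*v + 1) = (v - 1)*(v + 1)^2*(v + 3)*(v - 1)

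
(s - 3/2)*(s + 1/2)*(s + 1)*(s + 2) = s^4 + 2*s^3 - 7*s^2/4 - 17*s/4 - 3/2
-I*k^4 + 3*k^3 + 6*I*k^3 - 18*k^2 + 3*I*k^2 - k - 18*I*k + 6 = (k - 6)*(k + I)^2*(-I*k + 1)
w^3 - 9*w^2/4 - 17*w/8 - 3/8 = (w - 3)*(w + 1/4)*(w + 1/2)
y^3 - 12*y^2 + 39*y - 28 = (y - 7)*(y - 4)*(y - 1)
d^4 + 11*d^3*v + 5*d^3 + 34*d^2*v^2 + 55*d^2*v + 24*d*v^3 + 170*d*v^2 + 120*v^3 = (d + 5)*(d + v)*(d + 4*v)*(d + 6*v)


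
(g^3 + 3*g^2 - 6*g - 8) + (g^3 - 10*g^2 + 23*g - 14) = 2*g^3 - 7*g^2 + 17*g - 22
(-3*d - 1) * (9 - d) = 3*d^2 - 26*d - 9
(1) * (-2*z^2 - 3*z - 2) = -2*z^2 - 3*z - 2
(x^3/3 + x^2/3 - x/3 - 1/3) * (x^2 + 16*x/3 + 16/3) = x^5/3 + 19*x^4/9 + 29*x^3/9 - x^2/3 - 32*x/9 - 16/9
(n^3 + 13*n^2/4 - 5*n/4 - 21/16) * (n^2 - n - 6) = n^5 + 9*n^4/4 - 21*n^3/2 - 313*n^2/16 + 141*n/16 + 63/8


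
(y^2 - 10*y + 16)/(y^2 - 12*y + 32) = (y - 2)/(y - 4)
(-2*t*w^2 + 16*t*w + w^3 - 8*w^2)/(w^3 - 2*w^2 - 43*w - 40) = w*(-2*t + w)/(w^2 + 6*w + 5)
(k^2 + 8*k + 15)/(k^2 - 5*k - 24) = (k + 5)/(k - 8)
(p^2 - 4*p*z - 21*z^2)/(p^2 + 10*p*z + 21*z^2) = (p - 7*z)/(p + 7*z)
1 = 1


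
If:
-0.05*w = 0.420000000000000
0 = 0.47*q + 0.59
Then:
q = -1.26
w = -8.40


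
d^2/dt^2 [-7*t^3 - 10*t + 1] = -42*t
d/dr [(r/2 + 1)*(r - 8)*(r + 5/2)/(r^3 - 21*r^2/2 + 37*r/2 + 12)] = (-28*r^2 - 52*r + 23)/(2*(4*r^4 - 20*r^3 + 13*r^2 + 30*r + 9))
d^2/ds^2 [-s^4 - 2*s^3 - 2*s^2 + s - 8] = -12*s^2 - 12*s - 4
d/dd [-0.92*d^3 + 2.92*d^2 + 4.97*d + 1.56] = -2.76*d^2 + 5.84*d + 4.97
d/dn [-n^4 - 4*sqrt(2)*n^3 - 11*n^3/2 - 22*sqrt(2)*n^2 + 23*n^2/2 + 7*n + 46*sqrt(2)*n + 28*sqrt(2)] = -4*n^3 - 12*sqrt(2)*n^2 - 33*n^2/2 - 44*sqrt(2)*n + 23*n + 7 + 46*sqrt(2)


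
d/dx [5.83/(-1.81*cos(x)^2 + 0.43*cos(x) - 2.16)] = (2.5069 - 21.1046*cos(x))*sin(x)/(1.81*cos(x)^2 - 0.43*cos(x) + 2.16)^2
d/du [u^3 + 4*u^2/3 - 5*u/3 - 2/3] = 3*u^2 + 8*u/3 - 5/3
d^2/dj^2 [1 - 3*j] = 0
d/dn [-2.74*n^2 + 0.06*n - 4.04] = 0.06 - 5.48*n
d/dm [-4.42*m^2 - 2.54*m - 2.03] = -8.84*m - 2.54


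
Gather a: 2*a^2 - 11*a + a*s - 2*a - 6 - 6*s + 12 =2*a^2 + a*(s - 13) - 6*s + 6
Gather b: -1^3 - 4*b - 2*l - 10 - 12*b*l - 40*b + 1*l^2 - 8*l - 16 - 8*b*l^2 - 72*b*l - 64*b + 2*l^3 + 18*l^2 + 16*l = b*(-8*l^2 - 84*l - 108) + 2*l^3 + 19*l^2 + 6*l - 27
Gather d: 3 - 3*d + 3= 6 - 3*d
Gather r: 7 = 7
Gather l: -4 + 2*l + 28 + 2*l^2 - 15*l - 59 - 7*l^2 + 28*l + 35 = -5*l^2 + 15*l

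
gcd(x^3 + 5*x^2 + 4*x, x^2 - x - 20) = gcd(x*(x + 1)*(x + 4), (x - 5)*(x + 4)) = x + 4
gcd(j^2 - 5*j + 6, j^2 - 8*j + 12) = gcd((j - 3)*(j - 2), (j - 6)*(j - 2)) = j - 2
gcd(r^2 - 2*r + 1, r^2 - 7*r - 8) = 1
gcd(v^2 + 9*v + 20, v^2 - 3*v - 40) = v + 5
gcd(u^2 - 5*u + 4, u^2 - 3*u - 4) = u - 4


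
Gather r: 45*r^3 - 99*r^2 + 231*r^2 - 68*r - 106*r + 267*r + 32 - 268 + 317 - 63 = 45*r^3 + 132*r^2 + 93*r + 18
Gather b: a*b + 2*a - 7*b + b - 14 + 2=2*a + b*(a - 6) - 12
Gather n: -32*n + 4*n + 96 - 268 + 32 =-28*n - 140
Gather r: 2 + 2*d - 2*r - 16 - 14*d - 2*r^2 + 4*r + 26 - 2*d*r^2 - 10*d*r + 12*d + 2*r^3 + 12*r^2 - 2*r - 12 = -10*d*r + 2*r^3 + r^2*(10 - 2*d)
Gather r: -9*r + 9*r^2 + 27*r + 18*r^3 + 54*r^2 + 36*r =18*r^3 + 63*r^2 + 54*r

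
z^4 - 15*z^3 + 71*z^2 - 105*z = z*(z - 7)*(z - 5)*(z - 3)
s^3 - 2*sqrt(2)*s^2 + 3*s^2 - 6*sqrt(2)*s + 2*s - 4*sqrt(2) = (s + 1)*(s + 2)*(s - 2*sqrt(2))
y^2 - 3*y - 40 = (y - 8)*(y + 5)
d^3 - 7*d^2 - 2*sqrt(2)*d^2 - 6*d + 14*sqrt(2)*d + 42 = (d - 7)*(d - 3*sqrt(2))*(d + sqrt(2))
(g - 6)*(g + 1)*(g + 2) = g^3 - 3*g^2 - 16*g - 12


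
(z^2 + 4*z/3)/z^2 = (z + 4/3)/z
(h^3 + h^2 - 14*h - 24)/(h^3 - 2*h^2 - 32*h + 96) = (h^2 + 5*h + 6)/(h^2 + 2*h - 24)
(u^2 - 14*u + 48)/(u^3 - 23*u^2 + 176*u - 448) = (u - 6)/(u^2 - 15*u + 56)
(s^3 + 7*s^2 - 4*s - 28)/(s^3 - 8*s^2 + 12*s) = (s^2 + 9*s + 14)/(s*(s - 6))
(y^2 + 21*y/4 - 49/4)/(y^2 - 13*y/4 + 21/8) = 2*(y + 7)/(2*y - 3)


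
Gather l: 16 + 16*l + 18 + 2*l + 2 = 18*l + 36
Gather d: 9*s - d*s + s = -d*s + 10*s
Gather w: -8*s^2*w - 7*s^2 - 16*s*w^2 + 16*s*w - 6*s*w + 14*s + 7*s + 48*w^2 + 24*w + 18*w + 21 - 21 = -7*s^2 + 21*s + w^2*(48 - 16*s) + w*(-8*s^2 + 10*s + 42)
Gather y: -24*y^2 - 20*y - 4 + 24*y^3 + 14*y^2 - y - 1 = 24*y^3 - 10*y^2 - 21*y - 5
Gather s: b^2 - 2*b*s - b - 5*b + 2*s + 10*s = b^2 - 6*b + s*(12 - 2*b)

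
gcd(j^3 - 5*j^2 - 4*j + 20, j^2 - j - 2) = j - 2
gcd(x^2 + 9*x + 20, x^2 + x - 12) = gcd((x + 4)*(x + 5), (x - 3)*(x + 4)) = x + 4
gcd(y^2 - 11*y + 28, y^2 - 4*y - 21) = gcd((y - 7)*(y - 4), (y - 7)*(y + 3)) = y - 7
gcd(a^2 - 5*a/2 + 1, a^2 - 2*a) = a - 2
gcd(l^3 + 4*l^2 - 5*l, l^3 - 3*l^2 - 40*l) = l^2 + 5*l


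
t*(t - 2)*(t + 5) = t^3 + 3*t^2 - 10*t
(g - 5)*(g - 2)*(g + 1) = g^3 - 6*g^2 + 3*g + 10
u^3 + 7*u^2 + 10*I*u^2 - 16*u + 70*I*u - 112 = (u + 7)*(u + 2*I)*(u + 8*I)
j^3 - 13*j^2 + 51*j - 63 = (j - 7)*(j - 3)^2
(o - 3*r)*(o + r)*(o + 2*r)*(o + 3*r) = o^4 + 3*o^3*r - 7*o^2*r^2 - 27*o*r^3 - 18*r^4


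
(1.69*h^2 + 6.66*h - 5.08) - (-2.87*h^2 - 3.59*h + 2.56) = 4.56*h^2 + 10.25*h - 7.64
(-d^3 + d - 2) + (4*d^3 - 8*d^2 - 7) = 3*d^3 - 8*d^2 + d - 9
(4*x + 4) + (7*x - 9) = 11*x - 5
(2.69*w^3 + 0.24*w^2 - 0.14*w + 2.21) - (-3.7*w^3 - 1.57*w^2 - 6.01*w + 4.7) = 6.39*w^3 + 1.81*w^2 + 5.87*w - 2.49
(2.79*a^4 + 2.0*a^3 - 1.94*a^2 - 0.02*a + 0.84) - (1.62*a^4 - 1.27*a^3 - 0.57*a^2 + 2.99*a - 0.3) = 1.17*a^4 + 3.27*a^3 - 1.37*a^2 - 3.01*a + 1.14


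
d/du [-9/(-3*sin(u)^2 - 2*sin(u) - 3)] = -18*(3*sin(u) + 1)*cos(u)/(3*sin(u)^2 + 2*sin(u) + 3)^2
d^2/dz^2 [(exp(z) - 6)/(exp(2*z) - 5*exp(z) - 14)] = (exp(4*z) - 19*exp(3*z) + 174*exp(2*z) - 556*exp(z) + 616)*exp(z)/(exp(6*z) - 15*exp(5*z) + 33*exp(4*z) + 295*exp(3*z) - 462*exp(2*z) - 2940*exp(z) - 2744)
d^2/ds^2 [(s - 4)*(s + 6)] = 2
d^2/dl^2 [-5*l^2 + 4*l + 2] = -10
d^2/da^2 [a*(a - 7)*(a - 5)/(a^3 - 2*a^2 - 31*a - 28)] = 4*(-5*a^3 - 6*a^2 + 30*a + 58)/(a^6 + 15*a^5 + 87*a^4 + 245*a^3 + 348*a^2 + 240*a + 64)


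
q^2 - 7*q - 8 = (q - 8)*(q + 1)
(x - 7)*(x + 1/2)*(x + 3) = x^3 - 7*x^2/2 - 23*x - 21/2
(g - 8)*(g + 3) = g^2 - 5*g - 24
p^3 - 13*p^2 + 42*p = p*(p - 7)*(p - 6)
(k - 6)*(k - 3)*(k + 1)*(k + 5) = k^4 - 3*k^3 - 31*k^2 + 63*k + 90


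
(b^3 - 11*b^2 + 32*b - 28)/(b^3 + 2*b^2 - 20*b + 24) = (b - 7)/(b + 6)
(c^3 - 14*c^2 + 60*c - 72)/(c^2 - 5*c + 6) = (c^2 - 12*c + 36)/(c - 3)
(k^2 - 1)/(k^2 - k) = (k + 1)/k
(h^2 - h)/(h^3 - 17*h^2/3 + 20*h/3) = 3*(h - 1)/(3*h^2 - 17*h + 20)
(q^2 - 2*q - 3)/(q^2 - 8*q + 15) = (q + 1)/(q - 5)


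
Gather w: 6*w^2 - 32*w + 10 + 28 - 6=6*w^2 - 32*w + 32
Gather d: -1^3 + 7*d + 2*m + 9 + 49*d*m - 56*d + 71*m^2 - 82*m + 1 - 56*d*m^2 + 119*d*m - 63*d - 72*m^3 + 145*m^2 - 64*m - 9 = d*(-56*m^2 + 168*m - 112) - 72*m^3 + 216*m^2 - 144*m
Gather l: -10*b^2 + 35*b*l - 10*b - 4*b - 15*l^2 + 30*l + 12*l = -10*b^2 - 14*b - 15*l^2 + l*(35*b + 42)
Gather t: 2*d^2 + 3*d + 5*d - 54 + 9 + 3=2*d^2 + 8*d - 42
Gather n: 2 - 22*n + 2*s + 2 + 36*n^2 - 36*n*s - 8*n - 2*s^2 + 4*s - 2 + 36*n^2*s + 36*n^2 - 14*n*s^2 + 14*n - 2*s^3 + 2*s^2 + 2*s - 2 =n^2*(36*s + 72) + n*(-14*s^2 - 36*s - 16) - 2*s^3 + 8*s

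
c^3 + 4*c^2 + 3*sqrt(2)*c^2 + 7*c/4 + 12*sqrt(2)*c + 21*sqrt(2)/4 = (c + 1/2)*(c + 7/2)*(c + 3*sqrt(2))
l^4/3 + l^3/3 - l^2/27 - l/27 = l*(l/3 + 1/3)*(l - 1/3)*(l + 1/3)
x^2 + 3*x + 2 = (x + 1)*(x + 2)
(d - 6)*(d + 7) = d^2 + d - 42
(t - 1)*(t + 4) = t^2 + 3*t - 4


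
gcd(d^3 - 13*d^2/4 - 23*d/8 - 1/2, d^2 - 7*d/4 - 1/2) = d + 1/4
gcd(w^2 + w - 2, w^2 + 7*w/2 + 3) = w + 2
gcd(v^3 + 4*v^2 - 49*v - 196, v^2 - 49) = v^2 - 49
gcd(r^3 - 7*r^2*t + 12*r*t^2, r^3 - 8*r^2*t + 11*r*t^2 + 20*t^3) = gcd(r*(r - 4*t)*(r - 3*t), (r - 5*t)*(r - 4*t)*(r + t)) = r - 4*t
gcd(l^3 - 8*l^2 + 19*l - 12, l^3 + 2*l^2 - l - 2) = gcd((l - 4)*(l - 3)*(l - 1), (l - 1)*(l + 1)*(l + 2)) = l - 1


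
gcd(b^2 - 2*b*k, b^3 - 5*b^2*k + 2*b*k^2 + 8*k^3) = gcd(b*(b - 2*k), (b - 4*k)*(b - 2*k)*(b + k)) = b - 2*k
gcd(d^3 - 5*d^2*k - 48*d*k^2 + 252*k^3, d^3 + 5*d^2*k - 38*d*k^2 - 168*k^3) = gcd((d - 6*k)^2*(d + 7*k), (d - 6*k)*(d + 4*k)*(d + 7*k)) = d^2 + d*k - 42*k^2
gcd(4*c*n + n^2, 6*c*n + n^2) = n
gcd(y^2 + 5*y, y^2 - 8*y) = y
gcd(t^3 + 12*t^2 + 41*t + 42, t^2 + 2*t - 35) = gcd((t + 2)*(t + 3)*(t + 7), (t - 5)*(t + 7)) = t + 7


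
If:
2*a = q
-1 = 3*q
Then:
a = -1/6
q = -1/3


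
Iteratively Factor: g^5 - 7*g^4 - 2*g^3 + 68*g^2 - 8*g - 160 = (g + 2)*(g^4 - 9*g^3 + 16*g^2 + 36*g - 80) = (g - 4)*(g + 2)*(g^3 - 5*g^2 - 4*g + 20) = (g - 5)*(g - 4)*(g + 2)*(g^2 - 4) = (g - 5)*(g - 4)*(g - 2)*(g + 2)*(g + 2)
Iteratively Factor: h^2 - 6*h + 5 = (h - 5)*(h - 1)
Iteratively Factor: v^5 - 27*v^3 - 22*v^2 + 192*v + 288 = (v + 2)*(v^4 - 2*v^3 - 23*v^2 + 24*v + 144) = (v - 4)*(v + 2)*(v^3 + 2*v^2 - 15*v - 36) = (v - 4)^2*(v + 2)*(v^2 + 6*v + 9) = (v - 4)^2*(v + 2)*(v + 3)*(v + 3)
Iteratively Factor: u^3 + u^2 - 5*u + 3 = (u - 1)*(u^2 + 2*u - 3) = (u - 1)^2*(u + 3)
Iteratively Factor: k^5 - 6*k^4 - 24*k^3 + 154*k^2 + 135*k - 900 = (k - 5)*(k^4 - k^3 - 29*k^2 + 9*k + 180) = (k - 5)*(k + 4)*(k^3 - 5*k^2 - 9*k + 45) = (k - 5)*(k - 3)*(k + 4)*(k^2 - 2*k - 15) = (k - 5)^2*(k - 3)*(k + 4)*(k + 3)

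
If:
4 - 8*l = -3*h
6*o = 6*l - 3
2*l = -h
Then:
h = -4/7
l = 2/7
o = -3/14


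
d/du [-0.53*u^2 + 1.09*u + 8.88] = 1.09 - 1.06*u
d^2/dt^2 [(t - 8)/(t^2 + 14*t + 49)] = 2*(t - 38)/(t^4 + 28*t^3 + 294*t^2 + 1372*t + 2401)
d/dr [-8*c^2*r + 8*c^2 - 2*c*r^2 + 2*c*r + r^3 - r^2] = -8*c^2 - 4*c*r + 2*c + 3*r^2 - 2*r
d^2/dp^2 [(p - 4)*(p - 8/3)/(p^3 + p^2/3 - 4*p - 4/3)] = 2*(27*p^6 - 540*p^5 + 1872*p^4 + 316*p^3 - 4764*p^2 - 240*p + 5744)/(27*p^9 + 27*p^8 - 315*p^7 - 323*p^6 + 1188*p^5 + 1284*p^4 - 1296*p^3 - 1680*p^2 - 576*p - 64)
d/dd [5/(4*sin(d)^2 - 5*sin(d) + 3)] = 5*(5 - 8*sin(d))*cos(d)/(4*sin(d)^2 - 5*sin(d) + 3)^2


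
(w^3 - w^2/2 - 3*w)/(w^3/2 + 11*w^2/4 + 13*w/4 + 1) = 2*w*(2*w^2 - w - 6)/(2*w^3 + 11*w^2 + 13*w + 4)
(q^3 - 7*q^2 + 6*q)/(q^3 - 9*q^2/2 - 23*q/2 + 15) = 2*q/(2*q + 5)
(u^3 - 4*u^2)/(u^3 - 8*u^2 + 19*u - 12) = u^2/(u^2 - 4*u + 3)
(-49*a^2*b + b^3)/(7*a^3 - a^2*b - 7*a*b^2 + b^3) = b*(-7*a - b)/(a^2 - b^2)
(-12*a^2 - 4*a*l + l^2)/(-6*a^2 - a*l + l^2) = (6*a - l)/(3*a - l)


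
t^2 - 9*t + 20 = (t - 5)*(t - 4)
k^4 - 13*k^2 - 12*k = k*(k - 4)*(k + 1)*(k + 3)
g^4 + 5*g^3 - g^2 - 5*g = g*(g - 1)*(g + 1)*(g + 5)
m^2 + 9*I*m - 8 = (m + I)*(m + 8*I)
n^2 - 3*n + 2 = (n - 2)*(n - 1)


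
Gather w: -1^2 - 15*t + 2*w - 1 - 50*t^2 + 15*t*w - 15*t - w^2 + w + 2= -50*t^2 - 30*t - w^2 + w*(15*t + 3)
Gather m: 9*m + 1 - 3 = 9*m - 2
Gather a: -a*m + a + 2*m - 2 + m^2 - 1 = a*(1 - m) + m^2 + 2*m - 3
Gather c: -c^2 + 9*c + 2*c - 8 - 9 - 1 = -c^2 + 11*c - 18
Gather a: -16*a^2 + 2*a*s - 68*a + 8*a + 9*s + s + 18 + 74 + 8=-16*a^2 + a*(2*s - 60) + 10*s + 100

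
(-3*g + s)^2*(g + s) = 9*g^3 + 3*g^2*s - 5*g*s^2 + s^3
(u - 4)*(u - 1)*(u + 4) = u^3 - u^2 - 16*u + 16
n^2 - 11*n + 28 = (n - 7)*(n - 4)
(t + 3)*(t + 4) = t^2 + 7*t + 12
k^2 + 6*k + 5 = (k + 1)*(k + 5)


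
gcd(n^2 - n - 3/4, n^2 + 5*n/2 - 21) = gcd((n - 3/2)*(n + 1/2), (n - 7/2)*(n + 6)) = 1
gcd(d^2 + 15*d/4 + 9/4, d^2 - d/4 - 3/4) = d + 3/4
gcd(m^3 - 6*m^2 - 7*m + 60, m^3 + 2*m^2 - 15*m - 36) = m^2 - m - 12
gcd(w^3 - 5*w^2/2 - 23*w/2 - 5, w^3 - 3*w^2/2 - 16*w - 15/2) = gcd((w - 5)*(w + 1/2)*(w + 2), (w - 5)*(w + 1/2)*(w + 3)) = w^2 - 9*w/2 - 5/2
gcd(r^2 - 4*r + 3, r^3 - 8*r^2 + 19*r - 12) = r^2 - 4*r + 3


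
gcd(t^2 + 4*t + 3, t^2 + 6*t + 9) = t + 3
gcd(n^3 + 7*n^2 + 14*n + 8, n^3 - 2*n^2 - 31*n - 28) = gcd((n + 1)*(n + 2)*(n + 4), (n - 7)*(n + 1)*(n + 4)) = n^2 + 5*n + 4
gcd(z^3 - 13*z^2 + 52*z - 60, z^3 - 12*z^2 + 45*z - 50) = z^2 - 7*z + 10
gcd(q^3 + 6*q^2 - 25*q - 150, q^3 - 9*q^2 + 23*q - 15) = q - 5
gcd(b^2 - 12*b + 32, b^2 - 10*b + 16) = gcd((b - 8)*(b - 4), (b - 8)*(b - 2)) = b - 8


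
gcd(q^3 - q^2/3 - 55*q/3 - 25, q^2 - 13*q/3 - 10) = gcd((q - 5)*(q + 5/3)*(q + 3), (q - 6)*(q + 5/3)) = q + 5/3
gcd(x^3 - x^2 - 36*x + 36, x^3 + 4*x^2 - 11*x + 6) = x^2 + 5*x - 6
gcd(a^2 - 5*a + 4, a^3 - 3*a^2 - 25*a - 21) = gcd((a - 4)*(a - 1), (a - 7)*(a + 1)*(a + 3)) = 1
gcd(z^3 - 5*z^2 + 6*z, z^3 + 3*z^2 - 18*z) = z^2 - 3*z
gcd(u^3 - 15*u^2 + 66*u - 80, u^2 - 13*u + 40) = u^2 - 13*u + 40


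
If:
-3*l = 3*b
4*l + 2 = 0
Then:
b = 1/2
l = -1/2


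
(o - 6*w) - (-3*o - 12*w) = 4*o + 6*w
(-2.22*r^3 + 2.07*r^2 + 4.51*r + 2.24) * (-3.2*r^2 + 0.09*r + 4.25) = 7.104*r^5 - 6.8238*r^4 - 23.6807*r^3 + 2.0354*r^2 + 19.3691*r + 9.52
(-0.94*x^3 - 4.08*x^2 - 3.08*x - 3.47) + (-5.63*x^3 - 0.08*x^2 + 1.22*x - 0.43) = -6.57*x^3 - 4.16*x^2 - 1.86*x - 3.9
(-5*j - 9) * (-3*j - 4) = 15*j^2 + 47*j + 36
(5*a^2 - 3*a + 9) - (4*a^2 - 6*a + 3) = a^2 + 3*a + 6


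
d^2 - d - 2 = (d - 2)*(d + 1)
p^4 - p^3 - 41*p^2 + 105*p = p*(p - 5)*(p - 3)*(p + 7)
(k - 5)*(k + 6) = k^2 + k - 30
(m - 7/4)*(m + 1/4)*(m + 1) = m^3 - m^2/2 - 31*m/16 - 7/16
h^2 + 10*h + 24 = (h + 4)*(h + 6)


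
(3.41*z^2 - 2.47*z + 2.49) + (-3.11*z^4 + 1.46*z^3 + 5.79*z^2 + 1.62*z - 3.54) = -3.11*z^4 + 1.46*z^3 + 9.2*z^2 - 0.85*z - 1.05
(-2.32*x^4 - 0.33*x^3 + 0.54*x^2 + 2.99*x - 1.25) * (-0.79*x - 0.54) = 1.8328*x^5 + 1.5135*x^4 - 0.2484*x^3 - 2.6537*x^2 - 0.6271*x + 0.675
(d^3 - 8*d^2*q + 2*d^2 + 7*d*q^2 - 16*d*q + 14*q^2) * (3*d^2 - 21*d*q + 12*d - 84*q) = 3*d^5 - 45*d^4*q + 18*d^4 + 189*d^3*q^2 - 270*d^3*q + 24*d^3 - 147*d^2*q^3 + 1134*d^2*q^2 - 360*d^2*q - 882*d*q^3 + 1512*d*q^2 - 1176*q^3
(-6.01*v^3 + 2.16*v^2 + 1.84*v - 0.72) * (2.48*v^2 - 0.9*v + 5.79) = -14.9048*v^5 + 10.7658*v^4 - 32.1787*v^3 + 9.0648*v^2 + 11.3016*v - 4.1688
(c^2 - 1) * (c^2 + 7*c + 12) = c^4 + 7*c^3 + 11*c^2 - 7*c - 12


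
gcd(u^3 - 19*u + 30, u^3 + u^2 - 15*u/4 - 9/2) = u - 2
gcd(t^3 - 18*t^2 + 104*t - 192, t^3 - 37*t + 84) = t - 4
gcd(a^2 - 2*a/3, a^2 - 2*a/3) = a^2 - 2*a/3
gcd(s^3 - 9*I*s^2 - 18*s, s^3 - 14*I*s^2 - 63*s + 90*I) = s^2 - 9*I*s - 18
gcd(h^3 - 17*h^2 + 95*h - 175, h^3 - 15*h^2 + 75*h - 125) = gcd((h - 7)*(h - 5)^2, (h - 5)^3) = h^2 - 10*h + 25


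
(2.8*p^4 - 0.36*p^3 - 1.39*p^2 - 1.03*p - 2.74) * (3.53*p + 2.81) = 9.884*p^5 + 6.5972*p^4 - 5.9183*p^3 - 7.5418*p^2 - 12.5665*p - 7.6994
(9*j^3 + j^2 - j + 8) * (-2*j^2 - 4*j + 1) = -18*j^5 - 38*j^4 + 7*j^3 - 11*j^2 - 33*j + 8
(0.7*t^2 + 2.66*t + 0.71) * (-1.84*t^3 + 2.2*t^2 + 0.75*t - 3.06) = -1.288*t^5 - 3.3544*t^4 + 5.0706*t^3 + 1.415*t^2 - 7.6071*t - 2.1726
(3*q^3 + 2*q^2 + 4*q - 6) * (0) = 0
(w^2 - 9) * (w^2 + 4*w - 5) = w^4 + 4*w^3 - 14*w^2 - 36*w + 45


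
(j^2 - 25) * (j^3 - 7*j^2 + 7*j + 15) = j^5 - 7*j^4 - 18*j^3 + 190*j^2 - 175*j - 375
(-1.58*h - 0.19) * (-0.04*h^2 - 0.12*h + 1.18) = 0.0632*h^3 + 0.1972*h^2 - 1.8416*h - 0.2242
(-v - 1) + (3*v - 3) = 2*v - 4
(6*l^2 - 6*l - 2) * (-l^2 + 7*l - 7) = -6*l^4 + 48*l^3 - 82*l^2 + 28*l + 14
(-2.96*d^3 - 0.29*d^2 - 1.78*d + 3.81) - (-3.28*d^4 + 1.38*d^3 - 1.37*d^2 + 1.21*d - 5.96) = 3.28*d^4 - 4.34*d^3 + 1.08*d^2 - 2.99*d + 9.77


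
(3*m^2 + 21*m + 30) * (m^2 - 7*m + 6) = 3*m^4 - 99*m^2 - 84*m + 180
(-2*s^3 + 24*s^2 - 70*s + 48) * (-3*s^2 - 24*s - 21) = 6*s^5 - 24*s^4 - 324*s^3 + 1032*s^2 + 318*s - 1008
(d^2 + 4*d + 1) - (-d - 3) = d^2 + 5*d + 4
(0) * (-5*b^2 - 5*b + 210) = 0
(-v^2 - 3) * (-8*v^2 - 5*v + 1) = 8*v^4 + 5*v^3 + 23*v^2 + 15*v - 3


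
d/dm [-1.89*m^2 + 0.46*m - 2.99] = 0.46 - 3.78*m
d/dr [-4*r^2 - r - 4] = -8*r - 1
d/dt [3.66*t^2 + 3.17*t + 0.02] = 7.32*t + 3.17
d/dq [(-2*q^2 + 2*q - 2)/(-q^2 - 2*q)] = 2*(3*q^2 - 2*q - 2)/(q^2*(q^2 + 4*q + 4))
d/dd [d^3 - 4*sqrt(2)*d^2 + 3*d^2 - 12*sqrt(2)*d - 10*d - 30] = 3*d^2 - 8*sqrt(2)*d + 6*d - 12*sqrt(2) - 10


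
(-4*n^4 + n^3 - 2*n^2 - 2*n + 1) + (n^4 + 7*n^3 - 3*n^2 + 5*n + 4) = -3*n^4 + 8*n^3 - 5*n^2 + 3*n + 5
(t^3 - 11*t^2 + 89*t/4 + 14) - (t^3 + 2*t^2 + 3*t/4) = -13*t^2 + 43*t/2 + 14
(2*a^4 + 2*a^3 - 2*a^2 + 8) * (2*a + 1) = 4*a^5 + 6*a^4 - 2*a^3 - 2*a^2 + 16*a + 8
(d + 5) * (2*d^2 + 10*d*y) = 2*d^3 + 10*d^2*y + 10*d^2 + 50*d*y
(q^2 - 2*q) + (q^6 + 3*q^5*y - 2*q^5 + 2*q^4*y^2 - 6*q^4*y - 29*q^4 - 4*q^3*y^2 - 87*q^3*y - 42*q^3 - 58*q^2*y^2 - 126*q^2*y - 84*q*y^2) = q^6 + 3*q^5*y - 2*q^5 + 2*q^4*y^2 - 6*q^4*y - 29*q^4 - 4*q^3*y^2 - 87*q^3*y - 42*q^3 - 58*q^2*y^2 - 126*q^2*y + q^2 - 84*q*y^2 - 2*q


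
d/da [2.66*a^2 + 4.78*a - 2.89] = 5.32*a + 4.78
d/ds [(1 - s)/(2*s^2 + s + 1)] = (-2*s^2 - s + (s - 1)*(4*s + 1) - 1)/(2*s^2 + s + 1)^2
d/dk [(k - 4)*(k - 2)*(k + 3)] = 3*k^2 - 6*k - 10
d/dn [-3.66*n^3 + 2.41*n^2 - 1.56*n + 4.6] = -10.98*n^2 + 4.82*n - 1.56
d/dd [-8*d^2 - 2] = -16*d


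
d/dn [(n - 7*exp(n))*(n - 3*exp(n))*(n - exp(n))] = -11*n^2*exp(n) + 3*n^2 + 62*n*exp(2*n) - 22*n*exp(n) - 63*exp(3*n) + 31*exp(2*n)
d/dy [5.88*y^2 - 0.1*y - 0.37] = 11.76*y - 0.1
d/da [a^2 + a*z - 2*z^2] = 2*a + z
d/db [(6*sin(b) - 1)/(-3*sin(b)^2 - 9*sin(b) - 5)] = 3*(6*sin(b)^2 - 2*sin(b) - 13)*cos(b)/(3*sin(b)^2 + 9*sin(b) + 5)^2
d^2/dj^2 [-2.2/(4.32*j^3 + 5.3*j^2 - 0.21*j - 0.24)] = ((57.024*j + 23.32)*(4.32*j^3 + 5.3*j^2 - 0.21*j - 0.24) - 2.2*(12.96*j^2 + 10.6*j - 0.21)*(25.92*j^2 + 21.2*j - 0.42))/(4.32*j^3 + 5.3*j^2 - 0.21*j - 0.24)^3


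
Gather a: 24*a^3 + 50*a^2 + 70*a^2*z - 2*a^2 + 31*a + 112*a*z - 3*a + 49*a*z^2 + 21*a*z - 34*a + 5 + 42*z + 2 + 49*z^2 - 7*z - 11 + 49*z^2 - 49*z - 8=24*a^3 + a^2*(70*z + 48) + a*(49*z^2 + 133*z - 6) + 98*z^2 - 14*z - 12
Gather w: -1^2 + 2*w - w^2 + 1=-w^2 + 2*w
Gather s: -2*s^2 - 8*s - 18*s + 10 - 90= -2*s^2 - 26*s - 80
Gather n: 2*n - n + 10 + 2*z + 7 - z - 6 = n + z + 11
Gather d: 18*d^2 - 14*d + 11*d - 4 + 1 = 18*d^2 - 3*d - 3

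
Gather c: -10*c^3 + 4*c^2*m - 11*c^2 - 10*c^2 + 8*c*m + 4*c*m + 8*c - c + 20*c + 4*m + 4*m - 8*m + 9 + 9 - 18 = -10*c^3 + c^2*(4*m - 21) + c*(12*m + 27)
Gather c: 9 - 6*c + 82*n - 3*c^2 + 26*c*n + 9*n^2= -3*c^2 + c*(26*n - 6) + 9*n^2 + 82*n + 9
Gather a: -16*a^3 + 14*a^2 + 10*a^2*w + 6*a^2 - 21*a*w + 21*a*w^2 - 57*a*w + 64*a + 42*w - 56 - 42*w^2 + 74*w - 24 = -16*a^3 + a^2*(10*w + 20) + a*(21*w^2 - 78*w + 64) - 42*w^2 + 116*w - 80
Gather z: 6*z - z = 5*z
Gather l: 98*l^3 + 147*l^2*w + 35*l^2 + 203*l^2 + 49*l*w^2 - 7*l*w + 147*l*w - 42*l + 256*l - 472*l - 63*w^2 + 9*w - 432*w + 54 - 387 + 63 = 98*l^3 + l^2*(147*w + 238) + l*(49*w^2 + 140*w - 258) - 63*w^2 - 423*w - 270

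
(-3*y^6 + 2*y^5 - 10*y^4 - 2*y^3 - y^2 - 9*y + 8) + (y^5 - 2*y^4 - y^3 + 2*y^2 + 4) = -3*y^6 + 3*y^5 - 12*y^4 - 3*y^3 + y^2 - 9*y + 12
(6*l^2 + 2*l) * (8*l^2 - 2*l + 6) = 48*l^4 + 4*l^3 + 32*l^2 + 12*l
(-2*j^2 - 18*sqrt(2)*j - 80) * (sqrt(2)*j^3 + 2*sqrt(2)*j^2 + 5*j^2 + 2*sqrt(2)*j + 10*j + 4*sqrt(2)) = -2*sqrt(2)*j^5 - 46*j^4 - 4*sqrt(2)*j^4 - 174*sqrt(2)*j^3 - 92*j^3 - 348*sqrt(2)*j^2 - 472*j^2 - 944*j - 160*sqrt(2)*j - 320*sqrt(2)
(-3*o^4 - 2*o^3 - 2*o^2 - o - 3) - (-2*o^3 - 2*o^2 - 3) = -3*o^4 - o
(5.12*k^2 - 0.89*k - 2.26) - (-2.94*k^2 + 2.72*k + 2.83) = 8.06*k^2 - 3.61*k - 5.09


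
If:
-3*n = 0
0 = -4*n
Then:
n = 0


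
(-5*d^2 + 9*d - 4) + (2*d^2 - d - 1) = -3*d^2 + 8*d - 5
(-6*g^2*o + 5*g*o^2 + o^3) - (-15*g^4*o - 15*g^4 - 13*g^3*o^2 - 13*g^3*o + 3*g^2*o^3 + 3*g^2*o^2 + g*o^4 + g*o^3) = 15*g^4*o + 15*g^4 + 13*g^3*o^2 + 13*g^3*o - 3*g^2*o^3 - 3*g^2*o^2 - 6*g^2*o - g*o^4 - g*o^3 + 5*g*o^2 + o^3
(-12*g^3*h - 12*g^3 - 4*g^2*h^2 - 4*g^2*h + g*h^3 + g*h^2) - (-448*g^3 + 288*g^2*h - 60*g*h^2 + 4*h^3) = -12*g^3*h + 436*g^3 - 4*g^2*h^2 - 292*g^2*h + g*h^3 + 61*g*h^2 - 4*h^3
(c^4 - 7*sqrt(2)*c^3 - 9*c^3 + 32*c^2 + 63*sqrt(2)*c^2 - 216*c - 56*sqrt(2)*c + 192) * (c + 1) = c^5 - 7*sqrt(2)*c^4 - 8*c^4 + 23*c^3 + 56*sqrt(2)*c^3 - 184*c^2 + 7*sqrt(2)*c^2 - 56*sqrt(2)*c - 24*c + 192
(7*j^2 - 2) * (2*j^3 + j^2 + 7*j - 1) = 14*j^5 + 7*j^4 + 45*j^3 - 9*j^2 - 14*j + 2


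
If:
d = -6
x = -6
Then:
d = -6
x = -6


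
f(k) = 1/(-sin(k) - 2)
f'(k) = cos(k)/(-sin(k) - 2)^2 = cos(k)/(sin(k) + 2)^2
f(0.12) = -0.47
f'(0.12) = 0.22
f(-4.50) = -0.34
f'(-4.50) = -0.02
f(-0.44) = -0.64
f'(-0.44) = 0.37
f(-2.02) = -0.91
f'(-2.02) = -0.36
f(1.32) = -0.34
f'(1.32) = 0.03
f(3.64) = -0.66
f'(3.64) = -0.38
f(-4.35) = -0.34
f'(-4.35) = -0.04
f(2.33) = -0.37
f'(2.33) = -0.09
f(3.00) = -0.47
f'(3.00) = -0.22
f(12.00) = -0.68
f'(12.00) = 0.39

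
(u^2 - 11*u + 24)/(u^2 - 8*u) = (u - 3)/u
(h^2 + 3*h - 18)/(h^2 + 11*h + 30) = (h - 3)/(h + 5)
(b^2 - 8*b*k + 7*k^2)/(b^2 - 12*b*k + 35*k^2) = (b - k)/(b - 5*k)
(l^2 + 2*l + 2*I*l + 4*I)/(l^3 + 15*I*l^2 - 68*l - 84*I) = (l + 2)/(l^2 + 13*I*l - 42)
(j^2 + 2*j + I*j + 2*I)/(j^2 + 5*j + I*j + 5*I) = (j + 2)/(j + 5)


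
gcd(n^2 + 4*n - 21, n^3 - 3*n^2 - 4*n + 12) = n - 3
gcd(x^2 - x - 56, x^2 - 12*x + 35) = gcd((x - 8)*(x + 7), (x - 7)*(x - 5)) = 1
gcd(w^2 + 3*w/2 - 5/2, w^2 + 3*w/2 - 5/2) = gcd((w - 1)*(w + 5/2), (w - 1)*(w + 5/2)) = w^2 + 3*w/2 - 5/2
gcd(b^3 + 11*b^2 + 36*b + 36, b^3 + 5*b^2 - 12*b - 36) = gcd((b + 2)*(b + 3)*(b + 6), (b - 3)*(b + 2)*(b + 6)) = b^2 + 8*b + 12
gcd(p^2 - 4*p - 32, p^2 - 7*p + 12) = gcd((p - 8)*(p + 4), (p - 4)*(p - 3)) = 1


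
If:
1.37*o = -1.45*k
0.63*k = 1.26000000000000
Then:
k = 2.00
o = -2.12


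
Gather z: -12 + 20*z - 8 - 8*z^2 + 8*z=-8*z^2 + 28*z - 20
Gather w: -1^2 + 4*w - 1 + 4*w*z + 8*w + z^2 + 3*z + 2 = w*(4*z + 12) + z^2 + 3*z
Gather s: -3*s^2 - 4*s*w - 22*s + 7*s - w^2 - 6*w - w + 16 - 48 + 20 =-3*s^2 + s*(-4*w - 15) - w^2 - 7*w - 12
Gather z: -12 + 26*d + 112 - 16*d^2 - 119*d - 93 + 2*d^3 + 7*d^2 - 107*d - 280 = 2*d^3 - 9*d^2 - 200*d - 273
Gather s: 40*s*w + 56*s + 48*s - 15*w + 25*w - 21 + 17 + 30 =s*(40*w + 104) + 10*w + 26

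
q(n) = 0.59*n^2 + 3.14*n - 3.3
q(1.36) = 2.06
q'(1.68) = 5.12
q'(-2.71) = -0.06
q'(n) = 1.18*n + 3.14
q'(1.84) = 5.31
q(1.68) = 3.64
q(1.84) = 4.48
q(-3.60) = -6.96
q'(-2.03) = 0.74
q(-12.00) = 43.98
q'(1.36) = 4.74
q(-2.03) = -7.24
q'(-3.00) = -0.40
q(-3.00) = -7.41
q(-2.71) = -7.48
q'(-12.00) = -11.02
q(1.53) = 2.89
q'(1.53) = 4.95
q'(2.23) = 5.77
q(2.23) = 6.64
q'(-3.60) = -1.11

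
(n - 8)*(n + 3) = n^2 - 5*n - 24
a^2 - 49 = (a - 7)*(a + 7)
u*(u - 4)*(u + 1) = u^3 - 3*u^2 - 4*u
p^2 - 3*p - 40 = (p - 8)*(p + 5)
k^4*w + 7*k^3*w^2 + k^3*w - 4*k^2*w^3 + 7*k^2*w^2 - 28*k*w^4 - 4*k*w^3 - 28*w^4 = (k - 2*w)*(k + 2*w)*(k + 7*w)*(k*w + w)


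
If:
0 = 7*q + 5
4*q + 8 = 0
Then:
No Solution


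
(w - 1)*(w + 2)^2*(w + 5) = w^4 + 8*w^3 + 15*w^2 - 4*w - 20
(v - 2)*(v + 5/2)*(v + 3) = v^3 + 7*v^2/2 - 7*v/2 - 15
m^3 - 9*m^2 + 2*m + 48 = (m - 8)*(m - 3)*(m + 2)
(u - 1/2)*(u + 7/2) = u^2 + 3*u - 7/4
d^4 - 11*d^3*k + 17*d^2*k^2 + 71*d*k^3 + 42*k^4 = (d - 7*k)*(d - 6*k)*(d + k)^2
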